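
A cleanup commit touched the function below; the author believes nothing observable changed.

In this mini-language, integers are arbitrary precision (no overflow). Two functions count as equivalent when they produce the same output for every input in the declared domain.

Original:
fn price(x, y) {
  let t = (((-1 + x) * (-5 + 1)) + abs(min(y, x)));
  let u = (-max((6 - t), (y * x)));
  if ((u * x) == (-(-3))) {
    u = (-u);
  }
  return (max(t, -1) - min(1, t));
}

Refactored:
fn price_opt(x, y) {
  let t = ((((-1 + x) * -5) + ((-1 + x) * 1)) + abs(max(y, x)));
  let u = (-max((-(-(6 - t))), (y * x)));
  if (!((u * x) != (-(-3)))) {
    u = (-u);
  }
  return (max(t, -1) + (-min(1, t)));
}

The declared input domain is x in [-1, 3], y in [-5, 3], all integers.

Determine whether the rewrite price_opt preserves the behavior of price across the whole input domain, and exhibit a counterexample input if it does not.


The rewrite breaks on x=-1, y=-5, where the results are 12 and 8.
price: t becomes 13; next u becomes -5; next ((u * x) == (-(-3))) evaluates to false; next final value 12
price_opt: t becomes 9; next u becomes -5; next (!((u * x) != (-(-3)))) evaluates to false; next final value 8
verdict: not equivalent; witness: x=-1, y=-5


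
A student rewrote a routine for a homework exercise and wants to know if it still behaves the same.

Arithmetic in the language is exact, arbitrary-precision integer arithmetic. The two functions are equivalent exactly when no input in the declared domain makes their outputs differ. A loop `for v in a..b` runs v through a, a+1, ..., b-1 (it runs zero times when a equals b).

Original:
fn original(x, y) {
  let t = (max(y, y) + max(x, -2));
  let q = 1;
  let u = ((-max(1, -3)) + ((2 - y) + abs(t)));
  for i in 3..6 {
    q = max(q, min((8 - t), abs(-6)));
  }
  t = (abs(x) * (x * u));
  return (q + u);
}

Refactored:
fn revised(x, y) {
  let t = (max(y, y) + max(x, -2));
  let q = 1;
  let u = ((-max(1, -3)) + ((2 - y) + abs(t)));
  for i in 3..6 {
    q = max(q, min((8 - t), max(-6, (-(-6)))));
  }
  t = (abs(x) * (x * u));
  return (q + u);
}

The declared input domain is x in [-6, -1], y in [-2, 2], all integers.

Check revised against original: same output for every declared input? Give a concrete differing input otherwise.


Changes here: min/max/abs usage differs; and constant usage differs; the full 30-point sweep finds no disagreement.
verdict: equivalent


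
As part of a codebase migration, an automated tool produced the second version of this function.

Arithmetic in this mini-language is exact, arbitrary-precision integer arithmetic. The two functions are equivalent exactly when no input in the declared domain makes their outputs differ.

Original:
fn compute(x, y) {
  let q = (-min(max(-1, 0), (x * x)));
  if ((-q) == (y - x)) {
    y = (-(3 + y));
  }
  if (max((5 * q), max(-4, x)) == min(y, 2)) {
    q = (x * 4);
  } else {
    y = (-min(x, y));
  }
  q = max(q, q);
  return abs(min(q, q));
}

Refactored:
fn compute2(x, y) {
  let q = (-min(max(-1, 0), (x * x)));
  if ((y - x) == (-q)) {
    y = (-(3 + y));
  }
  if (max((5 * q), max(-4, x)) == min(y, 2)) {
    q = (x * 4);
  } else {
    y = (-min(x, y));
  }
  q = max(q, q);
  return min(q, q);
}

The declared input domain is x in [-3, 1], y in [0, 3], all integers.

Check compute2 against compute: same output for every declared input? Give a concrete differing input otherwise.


Run the pair on x=-3, y=0.
compute: q = 0; ((-q) == (y - x)) -> false; (max((5 * q), max(-4, x)) == min(y, 2)) -> true; q = -12; q = -12; return 12
compute2: q = 0; ((y - x) == (-q)) -> false; (max((5 * q), max(-4, x)) == min(y, 2)) -> true; q = -12; q = -12; return -12
12 and -12 differ, so these are not the same function on this domain.
verdict: not equivalent; witness: x=-3, y=0


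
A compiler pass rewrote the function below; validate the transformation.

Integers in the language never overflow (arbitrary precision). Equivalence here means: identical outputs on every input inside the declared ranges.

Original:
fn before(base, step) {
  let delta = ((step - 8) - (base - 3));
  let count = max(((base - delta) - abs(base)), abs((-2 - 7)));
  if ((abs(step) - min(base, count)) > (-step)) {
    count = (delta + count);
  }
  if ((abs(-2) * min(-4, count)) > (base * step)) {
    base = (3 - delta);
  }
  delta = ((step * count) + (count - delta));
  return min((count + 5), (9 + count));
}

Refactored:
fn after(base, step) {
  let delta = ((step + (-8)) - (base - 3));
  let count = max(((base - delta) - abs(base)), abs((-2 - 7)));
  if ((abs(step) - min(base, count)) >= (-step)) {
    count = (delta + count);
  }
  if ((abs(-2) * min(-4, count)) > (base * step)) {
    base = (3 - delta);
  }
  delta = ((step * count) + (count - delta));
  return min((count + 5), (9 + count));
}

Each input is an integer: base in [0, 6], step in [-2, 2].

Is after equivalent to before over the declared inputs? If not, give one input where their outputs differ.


Not equivalent: base=0, step=-2 separates them (14 vs 7).
before: delta=-7, then count=9, then ((abs(step) - min(base, count)) > (-step)) is false, then ((abs(-2) * min(-4, count)) > (base * step)) is false, then delta=-2, then returns 14
after: delta=-7, then count=9, then ((abs(step) - min(base, count)) >= (-step)) is true, then count=2, then ((abs(-2) * min(-4, count)) > (base * step)) is false, then delta=5, then returns 7
verdict: not equivalent; witness: base=0, step=-2


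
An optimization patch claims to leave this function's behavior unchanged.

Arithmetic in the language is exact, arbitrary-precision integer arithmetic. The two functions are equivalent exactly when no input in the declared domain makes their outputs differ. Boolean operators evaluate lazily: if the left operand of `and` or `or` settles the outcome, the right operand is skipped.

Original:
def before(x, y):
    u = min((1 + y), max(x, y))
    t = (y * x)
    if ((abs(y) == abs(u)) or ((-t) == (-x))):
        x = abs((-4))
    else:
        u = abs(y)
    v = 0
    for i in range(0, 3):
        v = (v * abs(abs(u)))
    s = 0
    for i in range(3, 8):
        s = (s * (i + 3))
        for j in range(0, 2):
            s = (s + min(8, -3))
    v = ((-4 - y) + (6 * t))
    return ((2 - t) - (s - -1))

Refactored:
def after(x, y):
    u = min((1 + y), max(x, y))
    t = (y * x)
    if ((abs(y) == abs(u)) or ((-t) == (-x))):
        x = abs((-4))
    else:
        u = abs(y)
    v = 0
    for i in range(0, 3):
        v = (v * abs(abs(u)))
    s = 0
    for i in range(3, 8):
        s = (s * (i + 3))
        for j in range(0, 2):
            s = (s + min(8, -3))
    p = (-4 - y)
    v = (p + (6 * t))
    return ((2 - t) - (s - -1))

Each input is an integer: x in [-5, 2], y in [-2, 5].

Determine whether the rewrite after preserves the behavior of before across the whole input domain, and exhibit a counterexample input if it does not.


The two are interchangeable: statement counts differ; also local variable names differ, and every declared input agrees.
As a probe, take x=2, y=1: before runs u := 2 | t := 2 | ((abs(y) == abs(u)) or ((-t) == (-x))): true | x := 4 | v := 0 | iter i=0: | v := 0 | iter i=1: | v := 0 | iter i=2: | v := 0 | s := 0 | iter i=3: | s := 0 | iter j=0: | s := -3 | iter j=1: | s := -6 | iter i=4: | s := -42 | iter j=0: | s := -45 | iter j=1: | s := -48 | iter i=5: | s := -384 | iter j=0: | s := -387 | iter j=1: | s := -390 | iter i=6: | s := -3510 | iter j=0: | s := -3513 | iter j=1: | s := -3516 | iter i=7: | s := -35160 | iter j=0: | s := -35163 | iter j=1: | s := -35166 | v := 7 | result 35165; after runs u := 2 | t := 2 | ((abs(y) == abs(u)) or ((-t) == (-x))): true | x := 4 | v := 0 | iter i=0: | v := 0 | iter i=1: | v := 0 | iter i=2: | v := 0 | s := 0 | iter i=3: | s := 0 | iter j=0: | s := -3 | iter j=1: | s := -6 | iter i=4: | s := -42 | iter j=0: | s := -45 | iter j=1: | s := -48 | iter i=5: | s := -384 | iter j=0: | s := -387 | iter j=1: | s := -390 | iter i=6: | s := -3510 | iter j=0: | s := -3513 | iter j=1: | s := -3516 | iter i=7: | s := -35160 | iter j=0: | s := -35163 | iter j=1: | s := -35166 | p := -5 | v := 7 | result 35165; both end at 35165.
An exhaustive pass over the 64 declared inputs shows identical outputs.
verdict: equivalent


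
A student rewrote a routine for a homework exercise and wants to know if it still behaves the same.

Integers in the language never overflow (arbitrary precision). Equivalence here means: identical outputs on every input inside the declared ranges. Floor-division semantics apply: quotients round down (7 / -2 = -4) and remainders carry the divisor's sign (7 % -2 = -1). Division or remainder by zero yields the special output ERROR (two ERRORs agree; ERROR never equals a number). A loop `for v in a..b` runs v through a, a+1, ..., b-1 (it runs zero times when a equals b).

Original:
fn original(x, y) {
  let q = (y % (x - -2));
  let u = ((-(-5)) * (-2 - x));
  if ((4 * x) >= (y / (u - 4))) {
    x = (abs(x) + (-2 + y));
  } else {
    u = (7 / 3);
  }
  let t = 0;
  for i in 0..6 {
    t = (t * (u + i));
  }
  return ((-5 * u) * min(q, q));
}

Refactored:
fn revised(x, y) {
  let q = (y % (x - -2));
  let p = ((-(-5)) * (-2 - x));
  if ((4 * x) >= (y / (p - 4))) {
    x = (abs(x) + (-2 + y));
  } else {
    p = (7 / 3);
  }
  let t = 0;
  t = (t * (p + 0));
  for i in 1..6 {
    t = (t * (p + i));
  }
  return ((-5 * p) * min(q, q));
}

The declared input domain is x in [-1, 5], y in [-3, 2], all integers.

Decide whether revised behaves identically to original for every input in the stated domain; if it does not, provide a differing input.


The two are interchangeable: local variable names differ; also statement counts differ; also loop structure differs; also arithmetic usage differs; also constant usage differs, and every declared input agrees.
Spot check at x=5, y=-1 — original: q = 6; u = -35; ((4 * x) >= (y / (u - 4))) -> true; x = 2; t = 0; [i=0]; t = 0; [i=1]; t = 0; [i=2]; t = 0; [i=3]; t = 0; [i=4]; t = 0; [i=5]; t = 0; return 1050. revised: q = 6; p = -35; ((4 * x) >= (y / (p - 4))) -> true; x = 2; t = 0; t = 0; [i=1]; t = 0; [i=2]; t = 0; [i=3]; t = 0; [i=4]; t = 0; [i=5]; t = 0; return 1050. Both give 1050.
Every one of the 42 inputs gives matching results.
verdict: equivalent


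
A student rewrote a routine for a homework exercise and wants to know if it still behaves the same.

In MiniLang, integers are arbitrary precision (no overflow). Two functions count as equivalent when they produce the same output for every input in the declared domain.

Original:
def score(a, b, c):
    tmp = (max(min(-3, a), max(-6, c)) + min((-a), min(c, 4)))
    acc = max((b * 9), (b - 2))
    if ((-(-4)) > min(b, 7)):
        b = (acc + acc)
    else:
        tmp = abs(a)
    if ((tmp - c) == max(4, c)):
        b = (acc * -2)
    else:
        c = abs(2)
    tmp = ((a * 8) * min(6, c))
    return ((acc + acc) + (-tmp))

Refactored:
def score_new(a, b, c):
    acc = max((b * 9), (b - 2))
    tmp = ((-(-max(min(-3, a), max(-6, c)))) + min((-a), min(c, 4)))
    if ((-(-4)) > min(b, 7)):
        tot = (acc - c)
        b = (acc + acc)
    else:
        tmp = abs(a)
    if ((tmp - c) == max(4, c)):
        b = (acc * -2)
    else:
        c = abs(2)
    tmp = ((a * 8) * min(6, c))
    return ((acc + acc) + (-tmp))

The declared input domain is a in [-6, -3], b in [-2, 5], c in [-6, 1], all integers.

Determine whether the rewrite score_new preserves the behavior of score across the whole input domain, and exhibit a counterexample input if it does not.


Changes here: local variable names differ; also arithmetic usage differs; also statement counts differ; the full 256-point sweep finds no disagreement.
verdict: equivalent


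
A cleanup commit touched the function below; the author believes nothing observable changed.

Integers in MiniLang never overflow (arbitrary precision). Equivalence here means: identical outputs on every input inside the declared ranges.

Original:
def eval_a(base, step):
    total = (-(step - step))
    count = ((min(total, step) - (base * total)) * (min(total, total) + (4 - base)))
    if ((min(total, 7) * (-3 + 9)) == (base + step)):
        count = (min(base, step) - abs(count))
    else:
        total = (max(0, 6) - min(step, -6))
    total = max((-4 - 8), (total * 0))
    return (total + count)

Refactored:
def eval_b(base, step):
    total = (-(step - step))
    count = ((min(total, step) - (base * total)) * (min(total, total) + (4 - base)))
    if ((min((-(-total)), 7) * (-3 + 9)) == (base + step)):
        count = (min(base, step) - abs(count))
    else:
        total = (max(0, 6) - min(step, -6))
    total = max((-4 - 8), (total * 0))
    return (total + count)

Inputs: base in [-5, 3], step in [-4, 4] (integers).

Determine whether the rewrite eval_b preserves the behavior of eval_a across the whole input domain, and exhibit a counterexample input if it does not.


Changes here: same computation, different form; the full 81-point sweep finds no disagreement.
verdict: equivalent


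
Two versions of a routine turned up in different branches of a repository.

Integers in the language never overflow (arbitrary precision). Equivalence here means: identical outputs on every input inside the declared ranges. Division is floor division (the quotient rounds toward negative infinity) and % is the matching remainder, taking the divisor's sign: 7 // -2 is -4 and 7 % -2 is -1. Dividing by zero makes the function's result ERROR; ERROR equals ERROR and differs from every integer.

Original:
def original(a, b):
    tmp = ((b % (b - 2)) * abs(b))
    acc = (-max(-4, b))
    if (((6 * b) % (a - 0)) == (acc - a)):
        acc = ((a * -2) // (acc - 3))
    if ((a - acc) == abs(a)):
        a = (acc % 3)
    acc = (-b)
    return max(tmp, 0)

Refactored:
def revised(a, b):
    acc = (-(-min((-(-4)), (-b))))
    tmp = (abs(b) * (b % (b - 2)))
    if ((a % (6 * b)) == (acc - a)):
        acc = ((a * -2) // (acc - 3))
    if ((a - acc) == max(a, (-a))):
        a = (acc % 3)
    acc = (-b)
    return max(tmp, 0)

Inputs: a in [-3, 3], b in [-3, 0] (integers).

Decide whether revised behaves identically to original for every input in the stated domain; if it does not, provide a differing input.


The rewrite breaks on a=-3, b=0, where the results are 0 and ERROR.
original: tmp = 0; acc = 0; (((6 * b) % (a - 0)) == (acc - a)) -> false; ((a - acc) == abs(a)) -> false; acc = 0; return 0
revised: acc = 0; tmp = 0; division by zero -> ERROR
verdict: not equivalent; witness: a=-3, b=0


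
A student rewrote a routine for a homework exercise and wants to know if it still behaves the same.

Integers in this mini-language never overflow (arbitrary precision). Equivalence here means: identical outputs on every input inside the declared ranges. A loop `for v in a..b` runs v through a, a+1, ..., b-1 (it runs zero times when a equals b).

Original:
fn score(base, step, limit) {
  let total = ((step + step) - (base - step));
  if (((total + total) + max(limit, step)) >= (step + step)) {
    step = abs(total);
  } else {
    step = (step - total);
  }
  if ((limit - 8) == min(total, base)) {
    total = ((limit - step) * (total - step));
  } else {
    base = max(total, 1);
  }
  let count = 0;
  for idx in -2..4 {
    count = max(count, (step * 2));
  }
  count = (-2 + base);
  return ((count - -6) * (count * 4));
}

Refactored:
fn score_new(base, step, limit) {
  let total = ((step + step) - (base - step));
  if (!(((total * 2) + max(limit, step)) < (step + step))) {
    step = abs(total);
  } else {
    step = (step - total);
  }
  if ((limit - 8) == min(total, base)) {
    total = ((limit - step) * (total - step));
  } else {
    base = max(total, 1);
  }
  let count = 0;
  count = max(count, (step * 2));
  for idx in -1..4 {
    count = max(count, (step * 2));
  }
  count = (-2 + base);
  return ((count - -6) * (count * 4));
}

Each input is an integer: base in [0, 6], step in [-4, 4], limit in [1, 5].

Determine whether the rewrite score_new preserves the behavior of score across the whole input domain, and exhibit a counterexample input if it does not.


Changes here: comparison usage differs; and statement counts differ; and loop structure differs; and boolean connective usage differs; and arithmetic usage differs; and min/max/abs usage differs; and constant usage differs; the full 315-point sweep finds no disagreement.
verdict: equivalent


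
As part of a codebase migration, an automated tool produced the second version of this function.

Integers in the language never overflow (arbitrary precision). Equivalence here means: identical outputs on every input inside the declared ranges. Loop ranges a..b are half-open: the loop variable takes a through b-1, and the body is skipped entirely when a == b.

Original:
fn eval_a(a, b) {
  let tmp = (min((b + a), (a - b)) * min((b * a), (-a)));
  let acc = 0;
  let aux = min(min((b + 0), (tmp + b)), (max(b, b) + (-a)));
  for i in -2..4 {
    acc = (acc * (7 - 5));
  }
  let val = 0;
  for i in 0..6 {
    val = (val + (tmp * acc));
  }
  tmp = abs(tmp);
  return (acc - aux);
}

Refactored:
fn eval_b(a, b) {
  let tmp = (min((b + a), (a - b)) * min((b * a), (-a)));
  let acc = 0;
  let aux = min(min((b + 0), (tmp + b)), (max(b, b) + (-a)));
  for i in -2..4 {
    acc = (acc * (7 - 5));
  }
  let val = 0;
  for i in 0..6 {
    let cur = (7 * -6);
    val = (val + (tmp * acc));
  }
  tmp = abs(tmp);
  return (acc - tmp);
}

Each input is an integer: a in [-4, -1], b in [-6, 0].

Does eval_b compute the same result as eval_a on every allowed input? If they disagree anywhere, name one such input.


Input a=-4, b=-6: 46 from eval_a versus -40 from eval_b.
verdict: not equivalent; witness: a=-4, b=-6


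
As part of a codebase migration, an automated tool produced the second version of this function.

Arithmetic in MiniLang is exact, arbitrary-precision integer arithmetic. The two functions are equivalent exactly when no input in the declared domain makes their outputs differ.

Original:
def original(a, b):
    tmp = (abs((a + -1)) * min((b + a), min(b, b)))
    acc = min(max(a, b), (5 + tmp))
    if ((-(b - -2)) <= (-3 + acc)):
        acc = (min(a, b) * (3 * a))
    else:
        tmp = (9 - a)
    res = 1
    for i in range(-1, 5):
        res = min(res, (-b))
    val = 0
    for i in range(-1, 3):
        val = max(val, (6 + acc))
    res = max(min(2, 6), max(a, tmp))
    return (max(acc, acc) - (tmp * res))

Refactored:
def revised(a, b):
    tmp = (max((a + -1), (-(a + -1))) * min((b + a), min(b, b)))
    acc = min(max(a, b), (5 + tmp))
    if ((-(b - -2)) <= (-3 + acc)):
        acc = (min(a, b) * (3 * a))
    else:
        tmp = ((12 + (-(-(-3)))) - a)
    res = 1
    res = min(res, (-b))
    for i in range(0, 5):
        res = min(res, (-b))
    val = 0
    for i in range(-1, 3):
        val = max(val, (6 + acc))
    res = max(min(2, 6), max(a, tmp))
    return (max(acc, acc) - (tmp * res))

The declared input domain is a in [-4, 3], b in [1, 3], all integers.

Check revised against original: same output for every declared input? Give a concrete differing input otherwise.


Comparing the listings, the differences include: min/max/abs usage differs; statement counts differ; loop structure differs; constant usage differs; arithmetic usage differs.
As a probe, take a=1, b=3: original runs tmp := 0 | acc := 3 | ((-(b - -2)) <= (-3 + acc)): true | acc := 3 | res := 1 | iter i=-1: | res := -3 | iter i=0: | res := -3 | iter i=1: | res := -3 | iter i=2: | res := -3 | iter i=3: | res := -3 | iter i=4: | res := -3 | val := 0 | iter i=-1: | val := 9 | iter i=0: | val := 9 | iter i=1: | val := 9 | iter i=2: | val := 9 | res := 2 | result 3; revised runs tmp := 0 | acc := 3 | ((-(b - -2)) <= (-3 + acc)): true | acc := 3 | res := 1 | res := -3 | iter i=0: | res := -3 | iter i=1: | res := -3 | iter i=2: | res := -3 | iter i=3: | res := -3 | iter i=4: | res := -3 | val := 0 | iter i=-1: | val := 9 | iter i=0: | val := 9 | iter i=1: | val := 9 | iter i=2: | val := 9 | res := 2 | result 3; both end at 3.
Every one of the 24 inputs gives matching results.
verdict: equivalent


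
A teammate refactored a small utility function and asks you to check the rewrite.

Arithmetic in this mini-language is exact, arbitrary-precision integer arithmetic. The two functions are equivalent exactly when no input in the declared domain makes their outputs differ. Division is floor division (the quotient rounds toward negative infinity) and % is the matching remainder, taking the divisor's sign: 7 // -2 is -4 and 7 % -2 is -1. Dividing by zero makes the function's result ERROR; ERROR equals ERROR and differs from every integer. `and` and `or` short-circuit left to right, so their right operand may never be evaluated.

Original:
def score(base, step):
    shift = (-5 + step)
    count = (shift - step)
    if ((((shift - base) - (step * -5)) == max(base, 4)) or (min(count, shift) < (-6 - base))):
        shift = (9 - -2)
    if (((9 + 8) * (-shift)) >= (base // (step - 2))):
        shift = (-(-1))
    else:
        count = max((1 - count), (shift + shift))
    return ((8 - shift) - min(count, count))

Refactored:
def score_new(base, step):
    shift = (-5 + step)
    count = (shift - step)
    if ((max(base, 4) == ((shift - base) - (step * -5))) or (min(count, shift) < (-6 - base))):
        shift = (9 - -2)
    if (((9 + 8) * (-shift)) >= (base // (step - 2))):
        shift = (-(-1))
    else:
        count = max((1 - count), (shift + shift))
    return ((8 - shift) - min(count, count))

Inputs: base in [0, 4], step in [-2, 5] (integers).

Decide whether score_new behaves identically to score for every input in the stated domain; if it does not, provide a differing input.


Reading the diff, among the changes: same computation, different form.
Tracing base=2, step=3: score: shift=-2, then count=-5, then ((((shift - base) - (step * -5)) == max(base, 4)) or (min(count, shift) < (-6 - base))) is false, then (((9 + 8) * (-shift)) >= (base // (step - 2))) is true, then shift=1, then returns 12 | score_new: shift=-2, then count=-5, then ((max(base, 4) == ((shift - base) - (step * -5))) or (min(count, shift) < (-6 - base))) is false, then (((9 + 8) * (-shift)) >= (base // (step - 2))) is true, then shift=1, then returns 12 — matching result 12.
Every one of the 40 inputs gives matching results.
verdict: equivalent


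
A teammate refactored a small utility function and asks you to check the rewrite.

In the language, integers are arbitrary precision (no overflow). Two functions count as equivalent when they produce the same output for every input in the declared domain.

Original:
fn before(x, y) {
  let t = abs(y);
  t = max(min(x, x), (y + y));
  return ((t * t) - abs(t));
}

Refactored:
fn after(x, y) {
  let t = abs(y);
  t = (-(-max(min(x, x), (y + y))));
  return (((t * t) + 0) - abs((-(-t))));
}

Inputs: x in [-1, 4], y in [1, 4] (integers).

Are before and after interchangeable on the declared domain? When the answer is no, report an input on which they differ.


Side by side, the visible changes include: constant usage differs; and arithmetic usage differs.
Spot check at x=3, y=4 — before: t := 4 | t := 8 | result 56. after: t := 4 | t := 8 | result 56. Both give 56.
Across all 24 domain points the two functions coincide.
verdict: equivalent


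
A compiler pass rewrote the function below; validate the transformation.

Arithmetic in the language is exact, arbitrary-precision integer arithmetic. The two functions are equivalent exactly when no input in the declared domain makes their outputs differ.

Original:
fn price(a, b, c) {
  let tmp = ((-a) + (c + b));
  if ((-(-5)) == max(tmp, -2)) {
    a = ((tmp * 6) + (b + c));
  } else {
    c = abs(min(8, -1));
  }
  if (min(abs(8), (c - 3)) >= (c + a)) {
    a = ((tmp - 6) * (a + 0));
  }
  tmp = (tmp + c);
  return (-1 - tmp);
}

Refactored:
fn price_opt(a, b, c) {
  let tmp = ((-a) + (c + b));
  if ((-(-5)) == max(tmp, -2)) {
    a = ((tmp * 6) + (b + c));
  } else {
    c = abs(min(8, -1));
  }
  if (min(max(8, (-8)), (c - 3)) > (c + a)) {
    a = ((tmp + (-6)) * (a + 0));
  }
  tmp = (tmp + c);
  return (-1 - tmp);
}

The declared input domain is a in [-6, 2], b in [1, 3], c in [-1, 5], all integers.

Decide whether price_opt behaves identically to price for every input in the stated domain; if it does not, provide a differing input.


The suspicious-looking change has no observable effect anywhere in the declared ranges.
One worked example (a=-1, b=1, c=2) — price: tmp=4, then ((-(-5)) == max(tmp, -2)) is false, then c=1, then (min(abs(8), (c - 3)) >= (c + a)) is false, then tmp=5, then returns -6; price_opt: tmp=4, then ((-(-5)) == max(tmp, -2)) is false, then c=1, then (min(max(8, (-8)), (c - 3)) > (c + a)) is false, then tmp=5, then returns -6; agreement on -6.
An exhaustive pass over the 189 declared inputs shows identical outputs.
verdict: equivalent


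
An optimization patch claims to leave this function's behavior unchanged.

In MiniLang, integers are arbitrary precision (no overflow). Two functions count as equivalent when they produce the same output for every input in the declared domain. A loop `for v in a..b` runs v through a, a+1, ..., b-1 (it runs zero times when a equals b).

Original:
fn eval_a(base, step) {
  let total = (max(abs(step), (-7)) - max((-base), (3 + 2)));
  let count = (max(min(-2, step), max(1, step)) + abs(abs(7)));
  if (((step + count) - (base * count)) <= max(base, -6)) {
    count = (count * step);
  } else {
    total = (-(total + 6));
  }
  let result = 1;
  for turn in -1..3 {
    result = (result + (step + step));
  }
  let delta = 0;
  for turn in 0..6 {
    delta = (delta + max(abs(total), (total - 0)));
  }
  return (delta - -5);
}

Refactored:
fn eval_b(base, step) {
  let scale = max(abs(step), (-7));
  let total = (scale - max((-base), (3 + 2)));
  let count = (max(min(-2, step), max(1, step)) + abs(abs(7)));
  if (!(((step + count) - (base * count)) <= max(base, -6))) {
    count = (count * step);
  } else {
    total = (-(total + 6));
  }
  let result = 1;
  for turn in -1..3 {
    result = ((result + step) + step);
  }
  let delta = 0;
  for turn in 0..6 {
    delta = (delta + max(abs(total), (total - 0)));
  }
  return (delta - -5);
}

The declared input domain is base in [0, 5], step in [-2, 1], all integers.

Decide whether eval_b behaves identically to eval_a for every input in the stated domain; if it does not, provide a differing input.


On input base=0, step=-1, eval_a returns 17 while eval_b returns 29.
verdict: not equivalent; witness: base=0, step=-1


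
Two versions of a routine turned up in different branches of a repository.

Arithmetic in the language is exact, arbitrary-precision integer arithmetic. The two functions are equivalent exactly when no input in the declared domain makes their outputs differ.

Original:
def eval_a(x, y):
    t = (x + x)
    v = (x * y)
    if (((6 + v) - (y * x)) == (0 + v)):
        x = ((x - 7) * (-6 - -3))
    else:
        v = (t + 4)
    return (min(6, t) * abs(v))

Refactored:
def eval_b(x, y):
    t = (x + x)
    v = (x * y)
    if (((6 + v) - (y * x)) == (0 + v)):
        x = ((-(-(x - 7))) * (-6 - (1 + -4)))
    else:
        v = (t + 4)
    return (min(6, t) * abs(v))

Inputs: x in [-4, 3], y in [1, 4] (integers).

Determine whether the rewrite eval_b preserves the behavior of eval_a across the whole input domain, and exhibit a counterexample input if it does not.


Comparing the listings, the differences include: arithmetic usage differs, constant usage differs.
As a probe, take x=-4, y=1: eval_a runs t becomes -8; next v becomes -4; next (((6 + v) - (y * x)) == (0 + v)) evaluates to false; next v becomes -4; next final value -32; eval_b runs t becomes -8; next v becomes -4; next (((6 + v) - (y * x)) == (0 + v)) evaluates to false; next v becomes -4; next final value -32; both end at -32.
Checked all 32 inputs in the declared domain: the outputs agree on every one.
verdict: equivalent


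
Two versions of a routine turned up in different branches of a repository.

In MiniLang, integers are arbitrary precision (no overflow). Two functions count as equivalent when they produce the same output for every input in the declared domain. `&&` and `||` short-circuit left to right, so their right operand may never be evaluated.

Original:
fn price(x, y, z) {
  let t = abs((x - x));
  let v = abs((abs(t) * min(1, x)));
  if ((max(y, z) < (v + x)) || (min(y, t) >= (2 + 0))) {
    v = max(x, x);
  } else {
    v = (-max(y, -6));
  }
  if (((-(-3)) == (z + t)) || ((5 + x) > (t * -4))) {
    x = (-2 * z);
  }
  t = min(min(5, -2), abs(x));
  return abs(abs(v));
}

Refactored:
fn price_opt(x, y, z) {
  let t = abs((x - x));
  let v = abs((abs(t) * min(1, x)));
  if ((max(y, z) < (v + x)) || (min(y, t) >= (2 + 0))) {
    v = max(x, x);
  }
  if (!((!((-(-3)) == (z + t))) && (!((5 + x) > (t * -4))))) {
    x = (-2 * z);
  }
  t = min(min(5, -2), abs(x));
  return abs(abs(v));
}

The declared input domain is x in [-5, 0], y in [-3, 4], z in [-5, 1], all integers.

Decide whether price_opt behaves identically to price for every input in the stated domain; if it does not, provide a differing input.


These are not equivalent — on x=-5, y=-3, z=-5 the outputs split (3 vs 0).
price: t becomes 0; next v becomes 0; next ((max(y, z) < (v + x)) || (min(y, t) >= (2 + 0))) evaluates to false; next v becomes 3; next (((-(-3)) == (z + t)) || ((5 + x) > (t * -4))) evaluates to false; next t becomes -2; next final value 3
price_opt: t becomes 0; next v becomes 0; next ((max(y, z) < (v + x)) || (min(y, t) >= (2 + 0))) evaluates to false; next (!((!((-(-3)) == (z + t))) && (!((5 + x) > (t * -4))))) evaluates to false; next t becomes -2; next final value 0
verdict: not equivalent; witness: x=-5, y=-3, z=-5


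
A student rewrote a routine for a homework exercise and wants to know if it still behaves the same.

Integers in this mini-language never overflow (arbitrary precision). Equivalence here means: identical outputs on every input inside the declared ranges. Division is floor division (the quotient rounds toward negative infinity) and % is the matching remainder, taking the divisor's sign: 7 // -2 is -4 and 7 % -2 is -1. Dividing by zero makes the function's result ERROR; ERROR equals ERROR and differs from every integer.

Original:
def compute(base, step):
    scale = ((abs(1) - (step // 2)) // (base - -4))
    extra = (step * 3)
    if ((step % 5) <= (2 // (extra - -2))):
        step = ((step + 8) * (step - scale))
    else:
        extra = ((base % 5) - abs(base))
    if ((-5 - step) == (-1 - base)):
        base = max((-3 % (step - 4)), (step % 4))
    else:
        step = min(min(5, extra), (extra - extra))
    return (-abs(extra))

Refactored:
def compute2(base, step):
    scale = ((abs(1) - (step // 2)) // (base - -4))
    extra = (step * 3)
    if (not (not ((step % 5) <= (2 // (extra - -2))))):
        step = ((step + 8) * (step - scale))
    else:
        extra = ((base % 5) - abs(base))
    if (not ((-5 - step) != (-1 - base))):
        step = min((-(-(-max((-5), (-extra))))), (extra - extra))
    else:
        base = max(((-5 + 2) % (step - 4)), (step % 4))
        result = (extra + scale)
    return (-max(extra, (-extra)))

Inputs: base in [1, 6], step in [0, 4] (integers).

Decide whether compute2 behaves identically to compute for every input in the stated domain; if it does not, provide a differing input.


Try base=1, step=4.
compute: scale := -1 | extra := 12 | ((step % 5) <= (2 // (extra - -2))): false | extra := 0 | ((-5 - step) == (-1 - base)): false | step := 0 | result 0
compute2: scale := -1 | extra := 12 | (not (not ((step % 5) <= (2 // (extra - -2))))): false | extra := 0 | (not ((-5 - step) != (-1 - base))): false | divide-by-zero, output ERROR
0 against ERROR: the behavior changed.
verdict: not equivalent; witness: base=1, step=4


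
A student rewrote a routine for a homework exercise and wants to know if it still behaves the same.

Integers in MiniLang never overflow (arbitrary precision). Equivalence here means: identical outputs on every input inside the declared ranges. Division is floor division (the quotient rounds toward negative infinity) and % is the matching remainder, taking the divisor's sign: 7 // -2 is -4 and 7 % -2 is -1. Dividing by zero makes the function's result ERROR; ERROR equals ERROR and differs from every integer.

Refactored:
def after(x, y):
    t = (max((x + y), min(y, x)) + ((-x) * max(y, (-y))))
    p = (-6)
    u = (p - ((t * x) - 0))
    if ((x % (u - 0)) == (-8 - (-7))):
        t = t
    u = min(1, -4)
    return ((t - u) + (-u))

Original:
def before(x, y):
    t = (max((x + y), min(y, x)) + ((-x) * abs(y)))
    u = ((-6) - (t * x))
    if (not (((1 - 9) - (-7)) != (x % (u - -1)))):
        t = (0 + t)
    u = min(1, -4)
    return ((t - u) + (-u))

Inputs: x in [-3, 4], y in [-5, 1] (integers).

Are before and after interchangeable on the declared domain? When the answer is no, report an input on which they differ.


Run the pair on x=-2, y=-3.
before: t becomes 3; next u becomes 0; next (not (((1 - 9) - (-7)) != (x % (u - -1)))) evaluates to false; next u becomes -4; next final value 11
after: t becomes 3; next p becomes -6; next u becomes 0; next hits division by zero so the output is ERROR
11 and ERROR differ, so these are not the same function on this domain.
verdict: not equivalent; witness: x=-2, y=-3


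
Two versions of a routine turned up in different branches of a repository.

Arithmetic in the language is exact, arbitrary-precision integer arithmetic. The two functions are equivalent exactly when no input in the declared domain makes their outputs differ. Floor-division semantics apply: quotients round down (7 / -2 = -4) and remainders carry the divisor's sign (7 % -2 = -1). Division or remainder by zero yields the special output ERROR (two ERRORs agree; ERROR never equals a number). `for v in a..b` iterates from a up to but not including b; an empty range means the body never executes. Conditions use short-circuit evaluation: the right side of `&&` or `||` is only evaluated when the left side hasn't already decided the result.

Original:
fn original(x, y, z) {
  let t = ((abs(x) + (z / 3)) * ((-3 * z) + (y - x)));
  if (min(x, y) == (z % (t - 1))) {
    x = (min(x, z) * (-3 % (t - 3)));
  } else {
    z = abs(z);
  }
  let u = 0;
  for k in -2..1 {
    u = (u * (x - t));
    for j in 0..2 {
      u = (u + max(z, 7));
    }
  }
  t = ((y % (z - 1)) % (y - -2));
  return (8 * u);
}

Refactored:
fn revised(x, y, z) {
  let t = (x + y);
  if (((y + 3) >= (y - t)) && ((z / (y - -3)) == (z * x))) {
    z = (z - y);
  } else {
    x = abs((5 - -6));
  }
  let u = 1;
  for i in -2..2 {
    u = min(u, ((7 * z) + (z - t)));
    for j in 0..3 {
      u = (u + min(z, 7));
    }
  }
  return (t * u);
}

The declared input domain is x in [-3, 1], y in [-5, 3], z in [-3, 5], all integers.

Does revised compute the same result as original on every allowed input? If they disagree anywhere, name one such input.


Consider the input x=-3, y=-5, z=-3.
original: t becomes 14; next (min(x, y) == (z % (t - 1))) evaluates to false; next z becomes 3; next u becomes 0; next at k=-2:; next u becomes 0; next at j=0:; next u becomes 7; next at j=1:; next u becomes 14; next at k=-1:; next u becomes -238; next at j=0:; next u becomes -231; next at j=1:; next u becomes -224; next at k=0:; next u becomes 3808; next at j=0:; next u becomes 3815; next at j=1:; next u becomes 3822; next t becomes -2; next final value 30576
revised: t becomes -8; next (((y + 3) >= (y - t)) && ((z / (y - -3)) == (z * x))) evaluates to false; next x becomes 11; next u becomes 1; next at i=-2:; next u becomes -16; next at j=0:; next u becomes -19; next at j=1:; next u becomes -22; next at j=2:; next u becomes -25; next at i=-1:; next u becomes -25; next at j=0:; next u becomes -28; next at j=1:; next u becomes -31; next at j=2:; next u becomes -34; next at i=0:; next u becomes -34; next at j=0:; next u becomes -37; next at j=1:; next u becomes -40; next at j=2:; next u becomes -43; next at i=1:; next u becomes -43; next at j=0:; next u becomes -46; next at j=1:; next u becomes -49; next at j=2:; next u becomes -52; next final value 416
30576 != 416, so the rewrite changes behavior.
verdict: not equivalent; witness: x=-3, y=-5, z=-3


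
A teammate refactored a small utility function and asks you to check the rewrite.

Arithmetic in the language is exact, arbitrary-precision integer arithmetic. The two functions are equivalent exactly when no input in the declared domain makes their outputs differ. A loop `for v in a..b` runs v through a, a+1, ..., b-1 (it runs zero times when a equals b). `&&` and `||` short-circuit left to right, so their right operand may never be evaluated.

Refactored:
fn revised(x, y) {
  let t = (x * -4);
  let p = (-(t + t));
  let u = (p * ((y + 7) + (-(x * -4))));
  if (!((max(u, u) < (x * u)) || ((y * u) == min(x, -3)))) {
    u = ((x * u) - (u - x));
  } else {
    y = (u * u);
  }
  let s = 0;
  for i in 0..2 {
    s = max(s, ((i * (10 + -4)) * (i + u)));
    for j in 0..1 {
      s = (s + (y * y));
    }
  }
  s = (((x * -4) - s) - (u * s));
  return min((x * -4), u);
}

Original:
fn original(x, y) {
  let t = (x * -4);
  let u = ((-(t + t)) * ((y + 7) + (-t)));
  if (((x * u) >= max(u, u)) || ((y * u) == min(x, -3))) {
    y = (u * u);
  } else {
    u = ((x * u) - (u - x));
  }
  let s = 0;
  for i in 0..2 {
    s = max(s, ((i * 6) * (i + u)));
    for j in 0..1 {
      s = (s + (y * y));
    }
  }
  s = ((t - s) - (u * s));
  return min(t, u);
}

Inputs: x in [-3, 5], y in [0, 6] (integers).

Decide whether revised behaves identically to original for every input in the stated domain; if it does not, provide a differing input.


On input x=-3, y=5, original returns 0 while revised returns -3.
verdict: not equivalent; witness: x=-3, y=5


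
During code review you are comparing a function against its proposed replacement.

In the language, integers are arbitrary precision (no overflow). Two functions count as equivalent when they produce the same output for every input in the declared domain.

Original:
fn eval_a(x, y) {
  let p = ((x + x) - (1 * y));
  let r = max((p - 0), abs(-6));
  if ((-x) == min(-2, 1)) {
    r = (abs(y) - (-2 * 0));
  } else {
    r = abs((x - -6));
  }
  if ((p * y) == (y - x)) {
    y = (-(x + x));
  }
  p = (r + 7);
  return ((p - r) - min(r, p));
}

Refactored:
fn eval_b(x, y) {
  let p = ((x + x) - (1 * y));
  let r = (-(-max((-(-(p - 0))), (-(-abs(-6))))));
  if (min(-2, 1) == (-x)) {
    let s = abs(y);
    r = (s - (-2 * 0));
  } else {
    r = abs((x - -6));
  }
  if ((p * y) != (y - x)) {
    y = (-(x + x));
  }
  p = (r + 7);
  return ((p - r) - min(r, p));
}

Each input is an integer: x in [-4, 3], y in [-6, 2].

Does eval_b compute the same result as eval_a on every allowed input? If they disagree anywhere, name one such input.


Equivalent. The suspicious edit (`((p * y) == (y - x))` became `((p * y) != (y - x))`) never changes the result for any input inside the declared domain.
An exhaustive pass over the 72 declared inputs shows identical outputs.
As a probe, take x=-1, y=-1: eval_a runs p becomes -1; next r becomes 6; next ((-x) == min(-2, 1)) evaluates to false; next r becomes 5; next ((p * y) == (y - x)) evaluates to false; next p becomes 12; next final value 2; eval_b runs p becomes -1; next r becomes 6; next (min(-2, 1) == (-x)) evaluates to false; next r becomes 5; next ((p * y) != (y - x)) evaluates to true; next y becomes 2; next p becomes 12; next final value 2; both end at 2.
verdict: equivalent


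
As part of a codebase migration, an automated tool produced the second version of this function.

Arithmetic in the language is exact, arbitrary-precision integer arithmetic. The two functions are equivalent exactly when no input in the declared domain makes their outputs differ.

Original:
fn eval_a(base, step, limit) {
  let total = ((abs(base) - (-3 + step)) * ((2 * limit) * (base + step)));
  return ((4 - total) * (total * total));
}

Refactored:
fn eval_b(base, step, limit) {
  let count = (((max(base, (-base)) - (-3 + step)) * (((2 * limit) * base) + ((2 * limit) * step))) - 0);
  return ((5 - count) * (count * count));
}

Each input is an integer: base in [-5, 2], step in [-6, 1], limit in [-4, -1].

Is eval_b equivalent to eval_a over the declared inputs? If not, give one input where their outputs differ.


Try base=-5, step=-6, limit=-4.
eval_a: total := 1232 | result -1863887872
eval_b: count := 1232 | result -1862370048
-1863887872 != -1862370048, so the rewrite changes behavior.
verdict: not equivalent; witness: base=-5, step=-6, limit=-4
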